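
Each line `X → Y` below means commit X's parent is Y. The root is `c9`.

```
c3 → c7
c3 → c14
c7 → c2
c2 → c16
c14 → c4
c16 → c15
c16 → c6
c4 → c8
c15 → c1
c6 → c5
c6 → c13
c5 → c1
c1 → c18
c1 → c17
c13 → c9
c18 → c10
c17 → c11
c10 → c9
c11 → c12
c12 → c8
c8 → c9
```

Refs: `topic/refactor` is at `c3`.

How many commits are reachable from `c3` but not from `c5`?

Reachable from c3: {c1, c10, c11, c12, c13, c14, c15, c16, c17, c18, c2, c3, c4, c5, c6, c7, c8, c9}.
Reachable from c5: {c1, c10, c11, c12, c17, c18, c5, c8, c9}.
In c3's history but not c5's: {c13, c14, c15, c16, c2, c3, c4, c6, c7} — 9 commits.

9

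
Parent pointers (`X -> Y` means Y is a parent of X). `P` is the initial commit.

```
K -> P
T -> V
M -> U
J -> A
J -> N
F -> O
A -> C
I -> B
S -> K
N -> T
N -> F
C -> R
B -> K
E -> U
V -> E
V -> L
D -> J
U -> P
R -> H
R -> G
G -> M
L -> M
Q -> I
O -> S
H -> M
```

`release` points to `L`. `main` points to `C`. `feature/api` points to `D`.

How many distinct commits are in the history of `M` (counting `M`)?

Walking parent pointers from M: reachable set = {M, P, U}.
That is 3 commits.

3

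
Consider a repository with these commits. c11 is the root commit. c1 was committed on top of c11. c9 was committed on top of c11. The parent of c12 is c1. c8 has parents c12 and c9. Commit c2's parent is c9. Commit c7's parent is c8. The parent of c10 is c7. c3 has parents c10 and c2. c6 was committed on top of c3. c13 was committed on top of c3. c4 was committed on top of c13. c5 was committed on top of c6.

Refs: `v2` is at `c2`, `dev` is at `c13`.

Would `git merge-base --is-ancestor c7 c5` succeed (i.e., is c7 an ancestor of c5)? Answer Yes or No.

Yes

Ancestors of c5 (commits reachable by following parents): {c1, c10, c11, c12, c2, c3, c5, c6, c7, c8, c9}.
c7 is in that set, so it is an ancestor of c5.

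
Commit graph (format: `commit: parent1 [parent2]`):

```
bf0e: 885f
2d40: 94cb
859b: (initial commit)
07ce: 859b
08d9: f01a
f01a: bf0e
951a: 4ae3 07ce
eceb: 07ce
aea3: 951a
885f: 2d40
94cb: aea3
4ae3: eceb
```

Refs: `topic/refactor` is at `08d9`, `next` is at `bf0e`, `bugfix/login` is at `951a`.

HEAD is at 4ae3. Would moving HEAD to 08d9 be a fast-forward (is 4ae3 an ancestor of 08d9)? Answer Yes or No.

A fast-forward from 4ae3 to 08d9 is possible iff 4ae3 is an ancestor of 08d9.
Ancestors of 08d9: {07ce, 08d9, 2d40, 4ae3, 859b, 885f, 94cb, 951a, aea3, bf0e, eceb, f01a}.
4ae3 is among them, so fast-forward is possible.

Yes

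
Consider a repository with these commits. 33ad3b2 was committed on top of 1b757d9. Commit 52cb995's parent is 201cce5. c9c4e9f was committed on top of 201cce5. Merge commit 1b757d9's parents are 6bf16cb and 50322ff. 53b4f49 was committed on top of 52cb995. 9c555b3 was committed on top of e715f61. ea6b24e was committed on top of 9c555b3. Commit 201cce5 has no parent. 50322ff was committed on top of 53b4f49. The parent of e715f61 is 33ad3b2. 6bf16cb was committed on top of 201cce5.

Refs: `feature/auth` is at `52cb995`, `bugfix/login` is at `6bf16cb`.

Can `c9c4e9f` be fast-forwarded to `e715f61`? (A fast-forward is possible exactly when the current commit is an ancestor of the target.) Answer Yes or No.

No

A fast-forward from c9c4e9f to e715f61 is possible iff c9c4e9f is an ancestor of e715f61.
Ancestors of e715f61: {1b757d9, 201cce5, 33ad3b2, 50322ff, 52cb995, 53b4f49, 6bf16cb, e715f61}.
c9c4e9f is not among them, so fast-forward is not possible.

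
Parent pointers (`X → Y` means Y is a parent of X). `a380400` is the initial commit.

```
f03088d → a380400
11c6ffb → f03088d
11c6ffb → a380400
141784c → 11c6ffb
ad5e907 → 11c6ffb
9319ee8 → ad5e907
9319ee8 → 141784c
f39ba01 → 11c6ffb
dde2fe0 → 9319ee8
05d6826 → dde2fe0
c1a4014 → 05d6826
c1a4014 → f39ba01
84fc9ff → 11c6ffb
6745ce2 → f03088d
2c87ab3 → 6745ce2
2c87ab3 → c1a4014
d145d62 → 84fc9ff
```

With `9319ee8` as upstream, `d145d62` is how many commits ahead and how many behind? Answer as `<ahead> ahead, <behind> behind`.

Reachable from d145d62: {11c6ffb, 84fc9ff, a380400, d145d62, f03088d}.
Reachable from 9319ee8: {11c6ffb, 141784c, 9319ee8, a380400, ad5e907, f03088d}.
Only in d145d62's history (ahead): {84fc9ff, d145d62} — 2.
Only in 9319ee8's history (behind): {141784c, 9319ee8, ad5e907} — 3.

2 ahead, 3 behind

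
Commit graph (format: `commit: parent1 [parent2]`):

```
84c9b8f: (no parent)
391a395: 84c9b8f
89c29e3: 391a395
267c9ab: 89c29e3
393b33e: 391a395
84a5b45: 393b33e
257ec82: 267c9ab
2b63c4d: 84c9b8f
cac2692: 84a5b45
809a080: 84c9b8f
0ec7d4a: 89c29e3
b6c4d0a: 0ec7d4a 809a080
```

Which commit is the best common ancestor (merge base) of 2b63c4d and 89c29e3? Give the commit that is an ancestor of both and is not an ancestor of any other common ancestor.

84c9b8f

Ancestors of 2b63c4d: {2b63c4d, 84c9b8f}.
Ancestors of 89c29e3: {391a395, 84c9b8f, 89c29e3}.
Common ancestors: {84c9b8f}.
The only common ancestor is 84c9b8f, so it is the merge base.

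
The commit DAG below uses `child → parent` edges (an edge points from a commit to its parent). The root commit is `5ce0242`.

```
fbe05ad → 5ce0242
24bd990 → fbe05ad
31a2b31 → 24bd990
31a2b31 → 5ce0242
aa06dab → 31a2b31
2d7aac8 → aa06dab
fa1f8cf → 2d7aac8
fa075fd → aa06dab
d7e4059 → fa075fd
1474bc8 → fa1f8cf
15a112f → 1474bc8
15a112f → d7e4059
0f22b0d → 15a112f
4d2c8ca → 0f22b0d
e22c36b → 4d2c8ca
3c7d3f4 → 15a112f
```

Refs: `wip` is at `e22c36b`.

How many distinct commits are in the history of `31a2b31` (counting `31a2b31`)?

4

Walking parent pointers from 31a2b31: reachable set = {24bd990, 31a2b31, 5ce0242, fbe05ad}.
That is 4 commits.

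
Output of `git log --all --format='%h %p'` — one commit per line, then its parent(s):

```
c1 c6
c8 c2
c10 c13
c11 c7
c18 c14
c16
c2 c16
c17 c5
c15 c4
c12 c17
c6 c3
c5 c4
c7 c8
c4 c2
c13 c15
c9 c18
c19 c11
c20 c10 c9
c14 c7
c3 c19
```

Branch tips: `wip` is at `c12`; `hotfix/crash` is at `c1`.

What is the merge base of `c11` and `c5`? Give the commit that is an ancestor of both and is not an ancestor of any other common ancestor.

c2

Ancestors of c11: {c11, c16, c2, c7, c8}.
Ancestors of c5: {c16, c2, c4, c5}.
Common ancestors: {c16, c2}.
Among these, c2 is not an ancestor of any other common ancestor — it is the merge base.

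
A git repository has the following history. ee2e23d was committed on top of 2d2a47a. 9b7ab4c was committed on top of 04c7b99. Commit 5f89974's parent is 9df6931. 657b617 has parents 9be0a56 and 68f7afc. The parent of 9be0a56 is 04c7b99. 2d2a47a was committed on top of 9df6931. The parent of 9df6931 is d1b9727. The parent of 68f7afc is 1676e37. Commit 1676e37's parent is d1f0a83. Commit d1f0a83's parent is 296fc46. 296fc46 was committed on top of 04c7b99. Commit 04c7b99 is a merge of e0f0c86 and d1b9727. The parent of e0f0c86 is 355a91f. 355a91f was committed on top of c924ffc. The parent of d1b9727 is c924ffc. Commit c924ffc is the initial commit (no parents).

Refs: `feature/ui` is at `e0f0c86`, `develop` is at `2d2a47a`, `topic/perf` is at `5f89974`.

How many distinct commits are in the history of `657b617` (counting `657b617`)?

11

Walking parent pointers from 657b617: reachable set = {04c7b99, 1676e37, 296fc46, 355a91f, 657b617, 68f7afc, 9be0a56, c924ffc, d1b9727, d1f0a83, e0f0c86}.
That is 11 commits.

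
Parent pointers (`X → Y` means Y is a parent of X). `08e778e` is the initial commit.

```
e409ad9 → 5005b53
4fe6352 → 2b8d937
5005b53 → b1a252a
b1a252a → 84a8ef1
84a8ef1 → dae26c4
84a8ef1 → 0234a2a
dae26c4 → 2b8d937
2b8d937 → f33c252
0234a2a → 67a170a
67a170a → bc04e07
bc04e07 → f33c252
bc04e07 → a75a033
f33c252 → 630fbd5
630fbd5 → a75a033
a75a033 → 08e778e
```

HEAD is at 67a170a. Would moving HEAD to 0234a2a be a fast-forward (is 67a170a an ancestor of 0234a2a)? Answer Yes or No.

A fast-forward from 67a170a to 0234a2a is possible iff 67a170a is an ancestor of 0234a2a.
Ancestors of 0234a2a: {0234a2a, 08e778e, 630fbd5, 67a170a, a75a033, bc04e07, f33c252}.
67a170a is among them, so fast-forward is possible.

Yes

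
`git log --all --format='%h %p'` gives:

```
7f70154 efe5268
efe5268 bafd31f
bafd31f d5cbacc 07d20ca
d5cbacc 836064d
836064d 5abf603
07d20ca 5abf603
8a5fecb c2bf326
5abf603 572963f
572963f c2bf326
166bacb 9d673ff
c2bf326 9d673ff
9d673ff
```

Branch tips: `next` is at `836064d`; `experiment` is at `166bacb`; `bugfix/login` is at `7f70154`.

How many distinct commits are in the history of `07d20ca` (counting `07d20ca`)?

Walking parent pointers from 07d20ca: reachable set = {07d20ca, 572963f, 5abf603, 9d673ff, c2bf326}.
That is 5 commits.

5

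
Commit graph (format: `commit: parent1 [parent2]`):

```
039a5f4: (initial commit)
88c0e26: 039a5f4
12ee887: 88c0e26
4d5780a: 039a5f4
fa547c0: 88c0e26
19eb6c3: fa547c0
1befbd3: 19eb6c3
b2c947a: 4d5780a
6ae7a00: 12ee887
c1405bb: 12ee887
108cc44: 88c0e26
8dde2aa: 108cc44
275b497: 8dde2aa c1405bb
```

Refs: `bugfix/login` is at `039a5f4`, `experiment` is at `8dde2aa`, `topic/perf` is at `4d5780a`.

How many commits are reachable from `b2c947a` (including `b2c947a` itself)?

3

Walking parent pointers from b2c947a: reachable set = {039a5f4, 4d5780a, b2c947a}.
That is 3 commits.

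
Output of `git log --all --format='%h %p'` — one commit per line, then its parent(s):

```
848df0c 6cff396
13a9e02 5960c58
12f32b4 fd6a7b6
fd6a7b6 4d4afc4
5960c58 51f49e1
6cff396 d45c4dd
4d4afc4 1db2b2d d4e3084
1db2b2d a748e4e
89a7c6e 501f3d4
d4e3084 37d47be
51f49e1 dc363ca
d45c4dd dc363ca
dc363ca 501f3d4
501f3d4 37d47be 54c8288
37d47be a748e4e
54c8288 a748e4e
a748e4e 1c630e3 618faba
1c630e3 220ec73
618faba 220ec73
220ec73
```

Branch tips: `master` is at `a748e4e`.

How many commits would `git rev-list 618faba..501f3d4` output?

Reachable from 501f3d4: {1c630e3, 220ec73, 37d47be, 501f3d4, 54c8288, 618faba, a748e4e}.
Reachable from 618faba: {220ec73, 618faba}.
In 501f3d4's history but not 618faba's: {1c630e3, 37d47be, 501f3d4, 54c8288, a748e4e} — 5 commits.

5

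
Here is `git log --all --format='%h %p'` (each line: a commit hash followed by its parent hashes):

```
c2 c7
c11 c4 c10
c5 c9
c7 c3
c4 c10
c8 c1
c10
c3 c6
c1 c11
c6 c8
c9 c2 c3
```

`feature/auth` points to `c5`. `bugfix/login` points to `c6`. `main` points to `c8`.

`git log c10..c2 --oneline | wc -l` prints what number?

Reachable from c2: {c1, c10, c11, c2, c3, c4, c6, c7, c8}.
Reachable from c10: {c10}.
In c2's history but not c10's: {c1, c11, c2, c3, c4, c6, c7, c8} — 8 commits.

8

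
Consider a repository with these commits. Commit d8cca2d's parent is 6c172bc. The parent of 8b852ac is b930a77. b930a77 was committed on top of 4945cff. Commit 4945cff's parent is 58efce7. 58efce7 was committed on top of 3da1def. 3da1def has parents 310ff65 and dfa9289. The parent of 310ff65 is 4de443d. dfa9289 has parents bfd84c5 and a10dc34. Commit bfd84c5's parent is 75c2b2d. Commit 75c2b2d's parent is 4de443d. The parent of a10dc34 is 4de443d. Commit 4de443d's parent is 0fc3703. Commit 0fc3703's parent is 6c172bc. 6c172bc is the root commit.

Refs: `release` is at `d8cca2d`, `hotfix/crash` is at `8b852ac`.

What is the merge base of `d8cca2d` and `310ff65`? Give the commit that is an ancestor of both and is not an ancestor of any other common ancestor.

Ancestors of d8cca2d: {6c172bc, d8cca2d}.
Ancestors of 310ff65: {0fc3703, 310ff65, 4de443d, 6c172bc}.
Common ancestors: {6c172bc}.
The only common ancestor is 6c172bc, so it is the merge base.

6c172bc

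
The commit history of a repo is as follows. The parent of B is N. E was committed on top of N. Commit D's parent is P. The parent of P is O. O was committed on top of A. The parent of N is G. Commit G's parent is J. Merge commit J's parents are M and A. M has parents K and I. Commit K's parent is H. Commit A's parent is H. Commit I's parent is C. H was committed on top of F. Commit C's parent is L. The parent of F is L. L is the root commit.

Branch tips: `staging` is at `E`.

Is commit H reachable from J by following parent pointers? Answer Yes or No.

Ancestors of J (commits reachable by following parents): {A, C, F, H, I, J, K, L, M}.
H is in that set, so it is an ancestor of J.

Yes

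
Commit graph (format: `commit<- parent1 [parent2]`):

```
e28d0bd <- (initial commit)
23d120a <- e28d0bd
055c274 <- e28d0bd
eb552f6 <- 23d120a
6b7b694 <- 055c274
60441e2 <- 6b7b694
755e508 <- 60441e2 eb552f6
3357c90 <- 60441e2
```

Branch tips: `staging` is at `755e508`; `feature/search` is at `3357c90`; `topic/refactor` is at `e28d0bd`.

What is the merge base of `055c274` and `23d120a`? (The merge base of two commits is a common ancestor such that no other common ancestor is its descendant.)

e28d0bd

Ancestors of 055c274: {055c274, e28d0bd}.
Ancestors of 23d120a: {23d120a, e28d0bd}.
Common ancestors: {e28d0bd}.
The only common ancestor is e28d0bd, so it is the merge base.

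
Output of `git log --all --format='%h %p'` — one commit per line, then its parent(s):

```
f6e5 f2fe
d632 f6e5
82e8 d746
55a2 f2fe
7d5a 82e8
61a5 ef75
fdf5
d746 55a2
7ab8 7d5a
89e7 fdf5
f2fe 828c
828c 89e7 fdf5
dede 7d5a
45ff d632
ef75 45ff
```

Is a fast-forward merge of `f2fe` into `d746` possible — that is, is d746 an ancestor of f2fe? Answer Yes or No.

A fast-forward from d746 to f2fe is possible iff d746 is an ancestor of f2fe.
Ancestors of f2fe: {828c, 89e7, f2fe, fdf5}.
d746 is not among them, so fast-forward is not possible.

No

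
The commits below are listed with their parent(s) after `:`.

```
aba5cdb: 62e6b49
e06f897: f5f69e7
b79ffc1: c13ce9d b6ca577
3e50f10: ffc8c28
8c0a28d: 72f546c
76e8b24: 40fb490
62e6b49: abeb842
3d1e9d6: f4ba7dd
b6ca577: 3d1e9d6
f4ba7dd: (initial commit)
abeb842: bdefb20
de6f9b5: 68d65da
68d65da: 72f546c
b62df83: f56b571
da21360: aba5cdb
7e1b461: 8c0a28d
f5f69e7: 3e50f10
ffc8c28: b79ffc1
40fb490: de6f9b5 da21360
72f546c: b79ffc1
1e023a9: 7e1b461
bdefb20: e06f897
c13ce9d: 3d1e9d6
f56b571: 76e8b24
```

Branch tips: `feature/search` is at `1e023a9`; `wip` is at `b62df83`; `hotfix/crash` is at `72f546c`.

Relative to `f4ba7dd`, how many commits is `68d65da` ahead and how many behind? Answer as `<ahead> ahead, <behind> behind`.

Reachable from 68d65da: {3d1e9d6, 68d65da, 72f546c, b6ca577, b79ffc1, c13ce9d, f4ba7dd}.
Reachable from f4ba7dd: {f4ba7dd}.
Only in 68d65da's history (ahead): {3d1e9d6, 68d65da, 72f546c, b6ca577, b79ffc1, c13ce9d} — 6.
Only in f4ba7dd's history (behind): {} — 0.

6 ahead, 0 behind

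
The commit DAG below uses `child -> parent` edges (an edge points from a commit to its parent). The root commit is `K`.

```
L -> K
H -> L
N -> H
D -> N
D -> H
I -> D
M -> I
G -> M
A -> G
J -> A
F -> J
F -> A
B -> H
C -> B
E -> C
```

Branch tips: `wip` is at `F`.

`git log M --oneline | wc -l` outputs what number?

7

Walking parent pointers from M: reachable set = {D, H, I, K, L, M, N}.
That is 7 commits.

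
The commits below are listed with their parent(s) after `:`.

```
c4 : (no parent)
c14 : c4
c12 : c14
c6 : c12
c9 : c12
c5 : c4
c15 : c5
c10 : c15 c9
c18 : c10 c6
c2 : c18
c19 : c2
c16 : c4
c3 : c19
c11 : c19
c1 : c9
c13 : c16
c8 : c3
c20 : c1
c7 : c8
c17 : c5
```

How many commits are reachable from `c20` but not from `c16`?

Reachable from c20: {c1, c12, c14, c20, c4, c9}.
Reachable from c16: {c16, c4}.
In c20's history but not c16's: {c1, c12, c14, c20, c9} — 5 commits.

5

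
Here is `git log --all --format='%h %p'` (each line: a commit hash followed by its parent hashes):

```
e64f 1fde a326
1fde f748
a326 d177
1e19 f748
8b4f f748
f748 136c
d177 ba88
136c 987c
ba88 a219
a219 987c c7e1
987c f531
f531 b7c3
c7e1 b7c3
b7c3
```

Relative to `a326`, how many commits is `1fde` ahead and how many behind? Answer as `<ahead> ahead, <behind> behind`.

Reachable from 1fde: {136c, 1fde, 987c, b7c3, f531, f748}.
Reachable from a326: {987c, a219, a326, b7c3, ba88, c7e1, d177, f531}.
Only in 1fde's history (ahead): {136c, 1fde, f748} — 3.
Only in a326's history (behind): {a219, a326, ba88, c7e1, d177} — 5.

3 ahead, 5 behind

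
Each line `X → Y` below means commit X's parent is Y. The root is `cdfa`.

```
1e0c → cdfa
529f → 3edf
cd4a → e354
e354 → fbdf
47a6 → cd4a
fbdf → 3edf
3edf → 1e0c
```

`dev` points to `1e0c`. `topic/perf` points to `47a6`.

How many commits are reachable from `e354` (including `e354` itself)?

5

Walking parent pointers from e354: reachable set = {1e0c, 3edf, cdfa, e354, fbdf}.
That is 5 commits.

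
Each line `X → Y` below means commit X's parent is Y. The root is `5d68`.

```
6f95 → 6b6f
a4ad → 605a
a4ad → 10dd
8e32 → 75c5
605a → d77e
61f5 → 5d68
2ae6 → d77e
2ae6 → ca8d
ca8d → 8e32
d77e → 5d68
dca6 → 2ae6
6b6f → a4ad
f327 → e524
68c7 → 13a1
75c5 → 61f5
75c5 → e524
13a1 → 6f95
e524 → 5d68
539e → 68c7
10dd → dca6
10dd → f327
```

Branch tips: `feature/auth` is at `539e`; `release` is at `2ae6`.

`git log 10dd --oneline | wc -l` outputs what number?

11

Walking parent pointers from 10dd: reachable set = {10dd, 2ae6, 5d68, 61f5, 75c5, 8e32, ca8d, d77e, dca6, e524, f327}.
That is 11 commits.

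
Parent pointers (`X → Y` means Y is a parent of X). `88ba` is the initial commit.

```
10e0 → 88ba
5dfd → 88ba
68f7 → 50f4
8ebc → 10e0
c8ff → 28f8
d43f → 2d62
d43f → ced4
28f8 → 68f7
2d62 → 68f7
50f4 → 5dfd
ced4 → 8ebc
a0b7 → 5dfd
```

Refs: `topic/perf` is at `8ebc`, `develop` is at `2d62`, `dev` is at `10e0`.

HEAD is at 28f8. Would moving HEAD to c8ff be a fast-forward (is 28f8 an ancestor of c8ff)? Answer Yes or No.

Yes

A fast-forward from 28f8 to c8ff is possible iff 28f8 is an ancestor of c8ff.
Ancestors of c8ff: {28f8, 50f4, 5dfd, 68f7, 88ba, c8ff}.
28f8 is among them, so fast-forward is possible.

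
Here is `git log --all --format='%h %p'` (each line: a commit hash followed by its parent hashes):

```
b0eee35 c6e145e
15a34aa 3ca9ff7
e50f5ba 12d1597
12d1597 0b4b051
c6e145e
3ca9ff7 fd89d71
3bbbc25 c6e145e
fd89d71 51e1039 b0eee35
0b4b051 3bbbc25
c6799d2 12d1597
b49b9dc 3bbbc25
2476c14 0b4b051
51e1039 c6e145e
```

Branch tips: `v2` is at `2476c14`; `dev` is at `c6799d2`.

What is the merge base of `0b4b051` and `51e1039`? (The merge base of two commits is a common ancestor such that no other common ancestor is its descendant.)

c6e145e

Ancestors of 0b4b051: {0b4b051, 3bbbc25, c6e145e}.
Ancestors of 51e1039: {51e1039, c6e145e}.
Common ancestors: {c6e145e}.
The only common ancestor is c6e145e, so it is the merge base.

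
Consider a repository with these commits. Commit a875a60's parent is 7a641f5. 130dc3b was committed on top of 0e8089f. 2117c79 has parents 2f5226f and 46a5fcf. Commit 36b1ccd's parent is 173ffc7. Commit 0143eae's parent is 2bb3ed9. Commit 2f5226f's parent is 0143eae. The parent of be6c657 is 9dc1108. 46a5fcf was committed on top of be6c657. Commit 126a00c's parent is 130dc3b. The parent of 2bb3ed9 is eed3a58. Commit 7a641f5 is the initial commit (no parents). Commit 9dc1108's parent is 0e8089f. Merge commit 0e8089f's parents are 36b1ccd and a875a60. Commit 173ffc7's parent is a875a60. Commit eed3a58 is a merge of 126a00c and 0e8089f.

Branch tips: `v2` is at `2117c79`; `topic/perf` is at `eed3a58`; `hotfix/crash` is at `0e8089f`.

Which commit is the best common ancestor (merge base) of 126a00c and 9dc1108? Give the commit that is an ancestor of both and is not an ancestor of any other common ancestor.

0e8089f

Ancestors of 126a00c: {0e8089f, 126a00c, 130dc3b, 173ffc7, 36b1ccd, 7a641f5, a875a60}.
Ancestors of 9dc1108: {0e8089f, 173ffc7, 36b1ccd, 7a641f5, 9dc1108, a875a60}.
Common ancestors: {0e8089f, 173ffc7, 36b1ccd, 7a641f5, a875a60}.
Among these, 0e8089f is not an ancestor of any other common ancestor — it is the merge base.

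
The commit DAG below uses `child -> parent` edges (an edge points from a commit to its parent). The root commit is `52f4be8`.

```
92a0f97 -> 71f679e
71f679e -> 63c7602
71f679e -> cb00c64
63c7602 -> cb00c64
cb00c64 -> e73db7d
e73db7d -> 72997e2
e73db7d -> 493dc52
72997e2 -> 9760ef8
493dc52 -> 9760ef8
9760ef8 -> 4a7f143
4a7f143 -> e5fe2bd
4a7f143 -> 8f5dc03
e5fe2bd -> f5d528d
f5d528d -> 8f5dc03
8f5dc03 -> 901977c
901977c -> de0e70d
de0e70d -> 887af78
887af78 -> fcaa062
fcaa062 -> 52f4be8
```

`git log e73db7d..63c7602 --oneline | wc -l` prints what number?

Reachable from 63c7602: {493dc52, 4a7f143, 52f4be8, 63c7602, 72997e2, 887af78, 8f5dc03, 901977c, 9760ef8, cb00c64, de0e70d, e5fe2bd, e73db7d, f5d528d, fcaa062}.
Reachable from e73db7d: {493dc52, 4a7f143, 52f4be8, 72997e2, 887af78, 8f5dc03, 901977c, 9760ef8, de0e70d, e5fe2bd, e73db7d, f5d528d, fcaa062}.
In 63c7602's history but not e73db7d's: {63c7602, cb00c64} — 2 commits.

2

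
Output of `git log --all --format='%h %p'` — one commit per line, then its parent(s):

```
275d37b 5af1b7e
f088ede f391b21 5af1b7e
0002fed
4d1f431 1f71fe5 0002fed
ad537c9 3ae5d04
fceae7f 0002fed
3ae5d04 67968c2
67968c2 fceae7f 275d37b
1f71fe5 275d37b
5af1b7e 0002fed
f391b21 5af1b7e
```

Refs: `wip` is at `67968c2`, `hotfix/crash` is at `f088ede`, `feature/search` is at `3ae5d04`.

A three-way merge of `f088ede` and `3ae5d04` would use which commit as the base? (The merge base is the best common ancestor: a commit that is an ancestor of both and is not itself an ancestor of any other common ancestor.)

Ancestors of f088ede: {0002fed, 5af1b7e, f088ede, f391b21}.
Ancestors of 3ae5d04: {0002fed, 275d37b, 3ae5d04, 5af1b7e, 67968c2, fceae7f}.
Common ancestors: {0002fed, 5af1b7e}.
Among these, 5af1b7e is not an ancestor of any other common ancestor — it is the merge base.

5af1b7e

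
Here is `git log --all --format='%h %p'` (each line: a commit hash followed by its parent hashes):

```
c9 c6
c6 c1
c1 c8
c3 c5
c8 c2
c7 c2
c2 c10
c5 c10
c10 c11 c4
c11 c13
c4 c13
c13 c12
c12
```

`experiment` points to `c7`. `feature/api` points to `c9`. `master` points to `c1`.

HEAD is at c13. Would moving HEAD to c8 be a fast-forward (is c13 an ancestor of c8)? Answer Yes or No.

A fast-forward from c13 to c8 is possible iff c13 is an ancestor of c8.
Ancestors of c8: {c10, c11, c12, c13, c2, c4, c8}.
c13 is among them, so fast-forward is possible.

Yes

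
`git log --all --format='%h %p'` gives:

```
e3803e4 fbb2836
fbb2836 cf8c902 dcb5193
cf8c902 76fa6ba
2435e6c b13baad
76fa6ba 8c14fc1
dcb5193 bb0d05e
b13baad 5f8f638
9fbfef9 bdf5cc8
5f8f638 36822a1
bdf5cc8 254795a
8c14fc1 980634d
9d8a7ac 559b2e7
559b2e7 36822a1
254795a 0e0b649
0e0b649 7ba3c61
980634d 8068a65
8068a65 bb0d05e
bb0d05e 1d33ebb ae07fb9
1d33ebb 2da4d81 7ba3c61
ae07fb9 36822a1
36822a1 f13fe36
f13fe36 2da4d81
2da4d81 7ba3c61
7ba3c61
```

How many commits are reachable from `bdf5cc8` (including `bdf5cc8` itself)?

4

Walking parent pointers from bdf5cc8: reachable set = {0e0b649, 254795a, 7ba3c61, bdf5cc8}.
That is 4 commits.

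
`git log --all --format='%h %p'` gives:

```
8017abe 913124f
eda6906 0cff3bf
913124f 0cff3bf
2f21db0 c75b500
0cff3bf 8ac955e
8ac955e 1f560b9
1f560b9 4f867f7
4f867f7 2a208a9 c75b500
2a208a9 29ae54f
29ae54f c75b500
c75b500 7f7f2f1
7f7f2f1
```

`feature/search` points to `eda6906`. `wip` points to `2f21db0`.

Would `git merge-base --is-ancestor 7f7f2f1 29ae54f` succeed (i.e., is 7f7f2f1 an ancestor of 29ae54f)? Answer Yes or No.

Yes

Ancestors of 29ae54f (commits reachable by following parents): {29ae54f, 7f7f2f1, c75b500}.
7f7f2f1 is in that set, so it is an ancestor of 29ae54f.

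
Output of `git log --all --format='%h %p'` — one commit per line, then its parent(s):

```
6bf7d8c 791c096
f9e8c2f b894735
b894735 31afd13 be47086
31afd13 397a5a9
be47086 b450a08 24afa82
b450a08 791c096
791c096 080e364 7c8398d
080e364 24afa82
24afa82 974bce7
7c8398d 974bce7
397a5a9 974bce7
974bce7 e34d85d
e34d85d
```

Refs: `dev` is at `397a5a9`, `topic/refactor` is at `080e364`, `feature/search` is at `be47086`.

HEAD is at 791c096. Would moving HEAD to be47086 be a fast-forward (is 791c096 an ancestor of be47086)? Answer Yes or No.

Yes

A fast-forward from 791c096 to be47086 is possible iff 791c096 is an ancestor of be47086.
Ancestors of be47086: {080e364, 24afa82, 791c096, 7c8398d, 974bce7, b450a08, be47086, e34d85d}.
791c096 is among them, so fast-forward is possible.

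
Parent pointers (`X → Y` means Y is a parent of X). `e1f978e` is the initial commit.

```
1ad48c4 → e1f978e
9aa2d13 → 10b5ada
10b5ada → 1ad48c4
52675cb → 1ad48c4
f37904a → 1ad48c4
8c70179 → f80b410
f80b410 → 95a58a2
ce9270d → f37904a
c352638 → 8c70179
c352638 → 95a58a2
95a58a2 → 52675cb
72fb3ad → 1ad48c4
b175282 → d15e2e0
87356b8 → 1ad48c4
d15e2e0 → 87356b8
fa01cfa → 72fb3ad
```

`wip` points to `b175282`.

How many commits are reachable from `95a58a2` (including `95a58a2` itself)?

Walking parent pointers from 95a58a2: reachable set = {1ad48c4, 52675cb, 95a58a2, e1f978e}.
That is 4 commits.

4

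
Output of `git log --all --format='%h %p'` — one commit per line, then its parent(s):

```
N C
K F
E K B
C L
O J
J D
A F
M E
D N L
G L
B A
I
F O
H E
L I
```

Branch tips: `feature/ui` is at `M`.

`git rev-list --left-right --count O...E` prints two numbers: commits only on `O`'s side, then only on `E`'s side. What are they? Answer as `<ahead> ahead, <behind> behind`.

0 ahead, 5 behind

Reachable from O: {C, D, I, J, L, N, O}.
Reachable from E: {A, B, C, D, E, F, I, J, K, L, N, O}.
Only in O's history (ahead): {} — 0.
Only in E's history (behind): {A, B, E, F, K} — 5.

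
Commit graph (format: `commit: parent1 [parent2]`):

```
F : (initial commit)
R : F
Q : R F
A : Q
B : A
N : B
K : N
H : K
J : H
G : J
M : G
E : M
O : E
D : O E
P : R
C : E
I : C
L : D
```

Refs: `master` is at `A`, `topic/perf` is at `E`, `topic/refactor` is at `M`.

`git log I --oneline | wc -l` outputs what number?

14

Walking parent pointers from I: reachable set = {A, B, C, E, F, G, H, I, J, K, M, N, Q, R}.
That is 14 commits.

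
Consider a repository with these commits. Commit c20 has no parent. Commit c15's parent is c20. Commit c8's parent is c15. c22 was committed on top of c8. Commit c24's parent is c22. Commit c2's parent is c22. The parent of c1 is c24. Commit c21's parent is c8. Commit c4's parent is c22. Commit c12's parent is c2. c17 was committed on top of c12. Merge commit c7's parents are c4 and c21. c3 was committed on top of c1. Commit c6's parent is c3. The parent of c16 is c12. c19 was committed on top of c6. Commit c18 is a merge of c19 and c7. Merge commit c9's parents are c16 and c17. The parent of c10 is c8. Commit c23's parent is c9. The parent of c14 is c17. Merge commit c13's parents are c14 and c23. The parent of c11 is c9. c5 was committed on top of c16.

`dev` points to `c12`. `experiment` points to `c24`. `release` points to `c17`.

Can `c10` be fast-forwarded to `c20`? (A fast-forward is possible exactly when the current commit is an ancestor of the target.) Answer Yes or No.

A fast-forward from c10 to c20 is possible iff c10 is an ancestor of c20.
Ancestors of c20: {c20}.
c10 is not among them, so fast-forward is not possible.

No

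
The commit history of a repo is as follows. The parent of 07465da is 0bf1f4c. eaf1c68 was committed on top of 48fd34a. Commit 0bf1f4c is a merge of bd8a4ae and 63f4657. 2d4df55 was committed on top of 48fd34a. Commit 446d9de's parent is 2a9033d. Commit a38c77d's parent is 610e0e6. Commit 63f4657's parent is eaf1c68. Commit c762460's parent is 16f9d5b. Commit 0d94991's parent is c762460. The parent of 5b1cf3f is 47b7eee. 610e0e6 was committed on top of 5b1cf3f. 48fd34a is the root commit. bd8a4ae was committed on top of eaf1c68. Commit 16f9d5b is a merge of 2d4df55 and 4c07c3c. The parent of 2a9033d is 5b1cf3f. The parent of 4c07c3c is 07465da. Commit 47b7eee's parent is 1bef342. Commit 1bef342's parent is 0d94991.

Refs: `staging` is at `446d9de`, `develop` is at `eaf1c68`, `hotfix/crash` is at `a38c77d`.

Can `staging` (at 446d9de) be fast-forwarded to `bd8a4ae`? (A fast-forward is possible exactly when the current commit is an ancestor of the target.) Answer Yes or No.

No

A fast-forward from 446d9de to bd8a4ae is possible iff 446d9de is an ancestor of bd8a4ae.
Ancestors of bd8a4ae: {48fd34a, bd8a4ae, eaf1c68}.
446d9de is not among them, so fast-forward is not possible.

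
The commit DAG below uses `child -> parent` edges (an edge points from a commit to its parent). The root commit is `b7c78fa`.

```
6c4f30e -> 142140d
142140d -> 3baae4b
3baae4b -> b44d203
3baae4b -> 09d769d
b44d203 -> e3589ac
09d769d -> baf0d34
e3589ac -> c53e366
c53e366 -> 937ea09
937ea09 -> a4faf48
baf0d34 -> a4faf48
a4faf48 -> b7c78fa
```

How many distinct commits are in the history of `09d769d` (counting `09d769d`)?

4

Walking parent pointers from 09d769d: reachable set = {09d769d, a4faf48, b7c78fa, baf0d34}.
That is 4 commits.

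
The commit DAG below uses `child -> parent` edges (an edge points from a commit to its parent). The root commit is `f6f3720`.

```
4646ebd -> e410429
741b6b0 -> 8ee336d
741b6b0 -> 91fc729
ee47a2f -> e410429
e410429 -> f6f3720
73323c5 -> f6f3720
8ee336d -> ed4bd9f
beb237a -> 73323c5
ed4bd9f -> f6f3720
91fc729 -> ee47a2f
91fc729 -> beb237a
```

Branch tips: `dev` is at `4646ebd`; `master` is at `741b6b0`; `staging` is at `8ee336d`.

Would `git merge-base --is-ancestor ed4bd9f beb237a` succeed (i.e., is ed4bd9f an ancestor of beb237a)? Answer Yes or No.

Ancestors of beb237a: {73323c5, beb237a, f6f3720}.
ed4bd9f is not in that set, so it is not an ancestor of beb237a.

No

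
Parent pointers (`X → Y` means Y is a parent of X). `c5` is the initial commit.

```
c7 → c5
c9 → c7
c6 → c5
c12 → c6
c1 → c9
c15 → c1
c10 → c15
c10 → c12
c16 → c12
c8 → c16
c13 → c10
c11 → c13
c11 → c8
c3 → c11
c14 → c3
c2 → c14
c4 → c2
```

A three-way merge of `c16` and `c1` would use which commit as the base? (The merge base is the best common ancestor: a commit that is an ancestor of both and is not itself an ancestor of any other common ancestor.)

Ancestors of c16: {c12, c16, c5, c6}.
Ancestors of c1: {c1, c5, c7, c9}.
Common ancestors: {c5}.
The only common ancestor is c5, so it is the merge base.

c5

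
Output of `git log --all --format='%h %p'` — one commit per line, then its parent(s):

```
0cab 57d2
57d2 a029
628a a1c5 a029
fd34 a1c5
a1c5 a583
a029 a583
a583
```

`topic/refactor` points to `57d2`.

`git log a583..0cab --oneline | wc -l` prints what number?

Reachable from 0cab: {0cab, 57d2, a029, a583}.
Reachable from a583: {a583}.
In 0cab's history but not a583's: {0cab, 57d2, a029} — 3 commits.

3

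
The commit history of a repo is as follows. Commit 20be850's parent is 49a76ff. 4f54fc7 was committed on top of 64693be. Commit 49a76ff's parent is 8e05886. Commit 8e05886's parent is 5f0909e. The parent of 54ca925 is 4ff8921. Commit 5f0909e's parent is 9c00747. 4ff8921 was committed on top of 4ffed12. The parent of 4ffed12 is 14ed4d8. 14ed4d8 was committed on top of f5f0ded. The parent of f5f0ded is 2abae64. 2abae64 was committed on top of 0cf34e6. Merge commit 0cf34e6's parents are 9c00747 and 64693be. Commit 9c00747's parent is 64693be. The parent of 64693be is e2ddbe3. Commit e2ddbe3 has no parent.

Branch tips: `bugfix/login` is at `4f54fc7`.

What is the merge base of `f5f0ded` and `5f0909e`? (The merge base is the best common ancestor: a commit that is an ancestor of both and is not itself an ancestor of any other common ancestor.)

Ancestors of f5f0ded: {0cf34e6, 2abae64, 64693be, 9c00747, e2ddbe3, f5f0ded}.
Ancestors of 5f0909e: {5f0909e, 64693be, 9c00747, e2ddbe3}.
Common ancestors: {64693be, 9c00747, e2ddbe3}.
Among these, 9c00747 is not an ancestor of any other common ancestor — it is the merge base.

9c00747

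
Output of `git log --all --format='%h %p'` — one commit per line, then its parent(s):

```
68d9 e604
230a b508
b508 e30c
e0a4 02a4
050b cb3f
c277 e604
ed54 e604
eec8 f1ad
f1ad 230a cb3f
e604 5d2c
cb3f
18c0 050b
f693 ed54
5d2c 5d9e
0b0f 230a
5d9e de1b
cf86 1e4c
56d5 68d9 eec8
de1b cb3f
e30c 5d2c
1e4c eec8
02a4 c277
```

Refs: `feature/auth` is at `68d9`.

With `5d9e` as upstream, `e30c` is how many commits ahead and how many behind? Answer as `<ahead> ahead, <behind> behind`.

2 ahead, 0 behind

Reachable from e30c: {5d2c, 5d9e, cb3f, de1b, e30c}.
Reachable from 5d9e: {5d9e, cb3f, de1b}.
Only in e30c's history (ahead): {5d2c, e30c} — 2.
Only in 5d9e's history (behind): {} — 0.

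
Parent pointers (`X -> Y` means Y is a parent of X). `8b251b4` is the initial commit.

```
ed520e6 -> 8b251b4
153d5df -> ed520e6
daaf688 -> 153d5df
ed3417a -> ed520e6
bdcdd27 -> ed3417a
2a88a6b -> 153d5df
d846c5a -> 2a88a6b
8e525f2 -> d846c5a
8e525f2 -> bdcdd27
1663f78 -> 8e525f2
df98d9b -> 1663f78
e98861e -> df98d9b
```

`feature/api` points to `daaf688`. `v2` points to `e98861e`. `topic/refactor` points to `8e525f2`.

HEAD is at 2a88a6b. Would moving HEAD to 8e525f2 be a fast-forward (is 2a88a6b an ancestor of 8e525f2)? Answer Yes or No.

A fast-forward from 2a88a6b to 8e525f2 is possible iff 2a88a6b is an ancestor of 8e525f2.
Ancestors of 8e525f2: {153d5df, 2a88a6b, 8b251b4, 8e525f2, bdcdd27, d846c5a, ed3417a, ed520e6}.
2a88a6b is among them, so fast-forward is possible.

Yes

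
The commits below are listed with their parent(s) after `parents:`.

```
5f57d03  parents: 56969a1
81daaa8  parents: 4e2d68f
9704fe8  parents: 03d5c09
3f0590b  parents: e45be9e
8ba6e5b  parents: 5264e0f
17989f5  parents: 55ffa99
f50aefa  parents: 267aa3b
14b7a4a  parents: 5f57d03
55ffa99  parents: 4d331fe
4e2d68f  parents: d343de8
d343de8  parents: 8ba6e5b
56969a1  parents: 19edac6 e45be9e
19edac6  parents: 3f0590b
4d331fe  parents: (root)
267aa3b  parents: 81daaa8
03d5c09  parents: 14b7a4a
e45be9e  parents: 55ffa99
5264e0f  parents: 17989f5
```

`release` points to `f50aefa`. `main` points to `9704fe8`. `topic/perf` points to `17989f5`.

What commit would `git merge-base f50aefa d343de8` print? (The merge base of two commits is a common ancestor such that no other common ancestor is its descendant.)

d343de8

Ancestors of f50aefa: {17989f5, 267aa3b, 4d331fe, 4e2d68f, 5264e0f, 55ffa99, 81daaa8, 8ba6e5b, d343de8, f50aefa}.
Ancestors of d343de8: {17989f5, 4d331fe, 5264e0f, 55ffa99, 8ba6e5b, d343de8}.
Common ancestors: {17989f5, 4d331fe, 5264e0f, 55ffa99, 8ba6e5b, d343de8}.
Among these, d343de8 is not an ancestor of any other common ancestor — it is the merge base.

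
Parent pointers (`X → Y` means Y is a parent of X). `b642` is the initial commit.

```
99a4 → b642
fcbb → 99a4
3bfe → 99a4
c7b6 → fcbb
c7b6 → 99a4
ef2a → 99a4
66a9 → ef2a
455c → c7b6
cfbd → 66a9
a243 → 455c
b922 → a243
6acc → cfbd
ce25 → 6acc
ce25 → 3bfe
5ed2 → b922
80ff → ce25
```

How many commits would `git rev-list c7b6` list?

Walking parent pointers from c7b6: reachable set = {99a4, b642, c7b6, fcbb}.
That is 4 commits.

4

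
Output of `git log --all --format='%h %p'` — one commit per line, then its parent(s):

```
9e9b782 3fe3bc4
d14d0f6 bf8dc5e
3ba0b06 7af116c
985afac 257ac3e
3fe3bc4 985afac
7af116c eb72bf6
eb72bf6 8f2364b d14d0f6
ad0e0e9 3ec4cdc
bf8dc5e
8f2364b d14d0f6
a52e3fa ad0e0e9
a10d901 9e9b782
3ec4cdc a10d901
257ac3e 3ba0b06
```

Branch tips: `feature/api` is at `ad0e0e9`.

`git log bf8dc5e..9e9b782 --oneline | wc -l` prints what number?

Reachable from 9e9b782: {257ac3e, 3ba0b06, 3fe3bc4, 7af116c, 8f2364b, 985afac, 9e9b782, bf8dc5e, d14d0f6, eb72bf6}.
Reachable from bf8dc5e: {bf8dc5e}.
In 9e9b782's history but not bf8dc5e's: {257ac3e, 3ba0b06, 3fe3bc4, 7af116c, 8f2364b, 985afac, 9e9b782, d14d0f6, eb72bf6} — 9 commits.

9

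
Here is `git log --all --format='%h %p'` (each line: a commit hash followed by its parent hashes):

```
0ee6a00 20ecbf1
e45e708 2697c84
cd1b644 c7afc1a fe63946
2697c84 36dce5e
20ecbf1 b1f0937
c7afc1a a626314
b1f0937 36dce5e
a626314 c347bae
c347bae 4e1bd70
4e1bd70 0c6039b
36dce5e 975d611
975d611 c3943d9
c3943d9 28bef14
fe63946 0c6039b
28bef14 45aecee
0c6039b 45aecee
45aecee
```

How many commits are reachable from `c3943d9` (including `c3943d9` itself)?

3

Walking parent pointers from c3943d9: reachable set = {28bef14, 45aecee, c3943d9}.
That is 3 commits.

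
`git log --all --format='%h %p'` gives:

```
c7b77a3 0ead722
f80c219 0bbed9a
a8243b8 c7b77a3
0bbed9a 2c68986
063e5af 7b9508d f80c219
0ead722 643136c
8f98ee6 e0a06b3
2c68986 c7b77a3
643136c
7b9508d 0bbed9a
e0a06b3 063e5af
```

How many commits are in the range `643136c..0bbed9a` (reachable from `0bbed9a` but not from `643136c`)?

4

Reachable from 0bbed9a: {0bbed9a, 0ead722, 2c68986, 643136c, c7b77a3}.
Reachable from 643136c: {643136c}.
In 0bbed9a's history but not 643136c's: {0bbed9a, 0ead722, 2c68986, c7b77a3} — 4 commits.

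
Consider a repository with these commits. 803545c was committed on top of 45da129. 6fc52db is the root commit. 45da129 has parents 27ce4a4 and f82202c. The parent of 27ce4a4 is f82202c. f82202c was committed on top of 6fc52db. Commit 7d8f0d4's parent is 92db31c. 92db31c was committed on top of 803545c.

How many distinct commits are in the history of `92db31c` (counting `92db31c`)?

Walking parent pointers from 92db31c: reachable set = {27ce4a4, 45da129, 6fc52db, 803545c, 92db31c, f82202c}.
That is 6 commits.

6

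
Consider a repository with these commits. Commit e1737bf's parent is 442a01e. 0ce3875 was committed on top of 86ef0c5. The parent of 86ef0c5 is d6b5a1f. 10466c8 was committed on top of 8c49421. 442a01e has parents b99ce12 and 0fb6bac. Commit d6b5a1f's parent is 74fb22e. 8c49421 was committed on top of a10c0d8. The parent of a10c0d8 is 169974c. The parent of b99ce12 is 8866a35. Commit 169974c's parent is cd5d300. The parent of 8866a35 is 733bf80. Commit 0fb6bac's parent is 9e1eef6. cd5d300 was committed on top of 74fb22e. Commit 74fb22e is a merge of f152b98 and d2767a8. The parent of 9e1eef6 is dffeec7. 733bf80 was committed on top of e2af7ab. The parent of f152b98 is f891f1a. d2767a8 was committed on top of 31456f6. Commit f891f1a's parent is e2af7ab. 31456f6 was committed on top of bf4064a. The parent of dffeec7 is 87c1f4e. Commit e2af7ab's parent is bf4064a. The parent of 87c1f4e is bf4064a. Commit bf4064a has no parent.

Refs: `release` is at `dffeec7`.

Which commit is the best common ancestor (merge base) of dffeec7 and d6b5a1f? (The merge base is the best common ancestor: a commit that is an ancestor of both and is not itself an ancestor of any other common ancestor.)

bf4064a

Ancestors of dffeec7: {87c1f4e, bf4064a, dffeec7}.
Ancestors of d6b5a1f: {31456f6, 74fb22e, bf4064a, d2767a8, d6b5a1f, e2af7ab, f152b98, f891f1a}.
Common ancestors: {bf4064a}.
The only common ancestor is bf4064a, so it is the merge base.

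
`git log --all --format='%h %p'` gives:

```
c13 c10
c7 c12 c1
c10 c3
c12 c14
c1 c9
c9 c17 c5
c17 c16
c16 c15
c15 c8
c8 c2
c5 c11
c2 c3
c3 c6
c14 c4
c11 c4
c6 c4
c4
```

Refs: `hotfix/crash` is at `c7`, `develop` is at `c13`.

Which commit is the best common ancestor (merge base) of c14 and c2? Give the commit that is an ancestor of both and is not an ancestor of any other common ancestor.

c4

Ancestors of c14: {c14, c4}.
Ancestors of c2: {c2, c3, c4, c6}.
Common ancestors: {c4}.
The only common ancestor is c4, so it is the merge base.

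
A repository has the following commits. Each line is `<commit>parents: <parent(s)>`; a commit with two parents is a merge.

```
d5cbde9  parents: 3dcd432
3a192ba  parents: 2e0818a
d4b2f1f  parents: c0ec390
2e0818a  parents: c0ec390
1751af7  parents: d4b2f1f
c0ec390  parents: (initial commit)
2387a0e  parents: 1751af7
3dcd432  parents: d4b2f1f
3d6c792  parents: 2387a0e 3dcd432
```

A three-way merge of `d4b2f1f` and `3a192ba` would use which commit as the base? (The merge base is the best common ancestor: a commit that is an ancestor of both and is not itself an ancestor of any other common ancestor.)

Ancestors of d4b2f1f: {c0ec390, d4b2f1f}.
Ancestors of 3a192ba: {2e0818a, 3a192ba, c0ec390}.
Common ancestors: {c0ec390}.
The only common ancestor is c0ec390, so it is the merge base.

c0ec390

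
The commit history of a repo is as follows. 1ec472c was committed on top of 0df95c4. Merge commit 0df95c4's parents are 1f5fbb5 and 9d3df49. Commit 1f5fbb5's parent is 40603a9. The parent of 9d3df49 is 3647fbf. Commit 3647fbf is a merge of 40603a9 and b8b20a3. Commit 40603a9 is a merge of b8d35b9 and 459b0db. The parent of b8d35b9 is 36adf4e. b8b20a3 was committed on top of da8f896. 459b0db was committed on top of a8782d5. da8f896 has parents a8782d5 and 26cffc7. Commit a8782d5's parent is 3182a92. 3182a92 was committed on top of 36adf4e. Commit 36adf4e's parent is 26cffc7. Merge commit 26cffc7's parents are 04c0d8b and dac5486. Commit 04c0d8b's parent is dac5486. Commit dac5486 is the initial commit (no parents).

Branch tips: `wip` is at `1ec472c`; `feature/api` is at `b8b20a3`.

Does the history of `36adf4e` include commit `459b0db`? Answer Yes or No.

Ancestors of 36adf4e: {04c0d8b, 26cffc7, 36adf4e, dac5486}.
459b0db is not in that set, so it is not an ancestor of 36adf4e.

No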